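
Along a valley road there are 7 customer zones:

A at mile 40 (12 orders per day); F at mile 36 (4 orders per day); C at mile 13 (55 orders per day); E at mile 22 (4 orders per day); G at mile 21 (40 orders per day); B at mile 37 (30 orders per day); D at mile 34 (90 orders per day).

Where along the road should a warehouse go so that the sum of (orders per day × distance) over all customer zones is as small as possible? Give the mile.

x = 34

For a sum of weighted absolute distances on a line, the optimum is the weighted median (not the mean). Total weight W = 235; half-weight = 117.5.
Sort by position and accumulate weight:
  mile 13 (C, w=55) → cum 55
  mile 21 (G, w=40) → cum 95
  mile 22 (E, w=4) → cum 99
  mile 34 (D, w=90) → cum 189  ≥ 117.5 → median here
  mile 36 (F, w=4) → cum 193
  mile 37 (B, w=30) → cum 223
  mile 40 (A, w=12) → cum 235
Optimal location: mile 34.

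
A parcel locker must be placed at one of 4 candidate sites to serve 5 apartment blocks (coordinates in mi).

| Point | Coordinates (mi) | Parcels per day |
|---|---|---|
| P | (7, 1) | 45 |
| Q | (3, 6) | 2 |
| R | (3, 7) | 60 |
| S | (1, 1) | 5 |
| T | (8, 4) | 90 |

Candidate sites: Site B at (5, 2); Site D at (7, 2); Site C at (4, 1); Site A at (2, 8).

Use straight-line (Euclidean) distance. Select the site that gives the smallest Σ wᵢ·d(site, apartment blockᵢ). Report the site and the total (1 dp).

Site D, total 672.2 mi

Total weighted distance at each candidate:
  Site B (5, 2): total = 777.8
  Site D (7, 2): total = 672.2
  Site C (4, 1): total = 975.2
  Site A (2, 8): total = 1160.8
Minimum is at Site D with total 672.2 mi.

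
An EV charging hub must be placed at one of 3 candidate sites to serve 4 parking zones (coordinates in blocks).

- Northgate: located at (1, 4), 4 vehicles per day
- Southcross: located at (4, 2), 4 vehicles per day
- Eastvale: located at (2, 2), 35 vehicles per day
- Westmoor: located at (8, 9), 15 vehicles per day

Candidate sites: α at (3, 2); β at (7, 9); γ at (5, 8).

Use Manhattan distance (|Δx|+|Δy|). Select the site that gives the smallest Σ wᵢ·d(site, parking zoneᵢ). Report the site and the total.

Total weighted distance at each candidate:
  α (3, 2): total = 235
  β (7, 9): total = 519
  γ (5, 8): total = 435
Minimum is at α with total 235 blocks.

α, total 235 blocks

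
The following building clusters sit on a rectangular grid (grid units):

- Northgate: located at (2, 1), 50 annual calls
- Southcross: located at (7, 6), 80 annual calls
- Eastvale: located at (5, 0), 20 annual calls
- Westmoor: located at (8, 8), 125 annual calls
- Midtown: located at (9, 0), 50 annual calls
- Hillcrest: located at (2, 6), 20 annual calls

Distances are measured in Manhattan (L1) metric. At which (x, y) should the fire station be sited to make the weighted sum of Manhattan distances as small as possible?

Manhattan distance separates: Σwᵢ(|x−xᵢ|+|y−yᵢ|) = Σwᵢ|x−xᵢ| + Σwᵢ|y−yᵢ|, so x and y are optimised independently as 1-D weighted medians.
Total weight W = 345; half = 172.5.
x-coordinate, sorted with cumulative weight:
  x=2 (Northgate, w=50) cum 50
  x=2 (Hillcrest, w=20) cum 70
  x=5 (Eastvale, w=20) cum 90
  x=7 (Southcross, w=80) cum 170
  x=8 (Westmoor, w=125) cum 295  ← median
  x=9 (Midtown, w=50) cum 345
⇒ x* = 8
y-coordinate, sorted with cumulative weight:
  y=0 (Eastvale, w=20) cum 20
  y=0 (Midtown, w=50) cum 70
  y=1 (Northgate, w=50) cum 120
  y=6 (Southcross, w=80) cum 200  ← median
  y=6 (Hillcrest, w=20) cum 220
  y=8 (Westmoor, w=125) cum 345
⇒ y* = 6

(8, 6)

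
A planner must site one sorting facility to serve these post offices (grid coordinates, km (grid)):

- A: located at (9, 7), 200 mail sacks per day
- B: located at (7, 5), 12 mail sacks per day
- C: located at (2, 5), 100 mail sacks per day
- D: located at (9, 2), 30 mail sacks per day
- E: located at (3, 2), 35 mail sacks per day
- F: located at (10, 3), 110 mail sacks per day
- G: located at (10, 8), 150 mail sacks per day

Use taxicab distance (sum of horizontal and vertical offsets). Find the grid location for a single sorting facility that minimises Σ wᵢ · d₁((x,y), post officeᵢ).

(9, 7)

Manhattan distance separates: Σwᵢ(|x−xᵢ|+|y−yᵢ|) = Σwᵢ|x−xᵢ| + Σwᵢ|y−yᵢ|, so x and y are optimised independently as 1-D weighted medians.
Total weight W = 637; half = 318.5.
x-coordinate, sorted with cumulative weight:
  x=2 (C, w=100) cum 100
  x=3 (E, w=35) cum 135
  x=7 (B, w=12) cum 147
  x=9 (A, w=200) cum 347  ← median
  x=9 (D, w=30) cum 377
  x=10 (F, w=110) cum 487
  x=10 (G, w=150) cum 637
⇒ x* = 9
y-coordinate, sorted with cumulative weight:
  y=2 (D, w=30) cum 30
  y=2 (E, w=35) cum 65
  y=3 (F, w=110) cum 175
  y=5 (B, w=12) cum 187
  y=5 (C, w=100) cum 287
  y=7 (A, w=200) cum 487  ← median
  y=8 (G, w=150) cum 637
⇒ y* = 7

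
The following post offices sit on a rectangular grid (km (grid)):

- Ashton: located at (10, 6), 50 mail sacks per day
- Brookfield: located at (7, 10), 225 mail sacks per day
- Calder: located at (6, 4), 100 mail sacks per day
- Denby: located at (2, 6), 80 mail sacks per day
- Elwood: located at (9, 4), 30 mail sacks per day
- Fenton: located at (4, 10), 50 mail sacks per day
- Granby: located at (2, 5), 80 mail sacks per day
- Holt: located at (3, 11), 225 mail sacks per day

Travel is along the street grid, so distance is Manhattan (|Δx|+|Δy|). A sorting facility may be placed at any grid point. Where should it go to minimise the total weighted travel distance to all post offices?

Manhattan distance separates: Σwᵢ(|x−xᵢ|+|y−yᵢ|) = Σwᵢ|x−xᵢ| + Σwᵢ|y−yᵢ|, so x and y are optimised independently as 1-D weighted medians.
Total weight W = 840; half = 420.
x-coordinate, sorted with cumulative weight:
  x=2 (Denby, w=80) cum 80
  x=2 (Granby, w=80) cum 160
  x=3 (Holt, w=225) cum 385
  x=4 (Fenton, w=50) cum 435  ← median
  x=6 (Calder, w=100) cum 535
  x=7 (Brookfield, w=225) cum 760
  x=9 (Elwood, w=30) cum 790
  x=10 (Ashton, w=50) cum 840
⇒ x* = 4
y-coordinate, sorted with cumulative weight:
  y=4 (Calder, w=100) cum 100
  y=4 (Elwood, w=30) cum 130
  y=5 (Granby, w=80) cum 210
  y=6 (Ashton, w=50) cum 260
  y=6 (Denby, w=80) cum 340
  y=10 (Brookfield, w=225) cum 565  ← median
  y=10 (Fenton, w=50) cum 615
  y=11 (Holt, w=225) cum 840
⇒ y* = 10

(4, 10)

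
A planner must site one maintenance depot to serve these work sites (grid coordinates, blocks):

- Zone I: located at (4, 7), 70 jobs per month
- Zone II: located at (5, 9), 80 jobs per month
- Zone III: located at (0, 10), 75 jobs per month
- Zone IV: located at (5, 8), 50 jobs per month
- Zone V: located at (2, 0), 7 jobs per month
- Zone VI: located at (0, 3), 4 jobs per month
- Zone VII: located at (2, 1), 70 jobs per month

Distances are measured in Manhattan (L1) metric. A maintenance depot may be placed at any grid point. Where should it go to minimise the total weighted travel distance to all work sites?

(4, 8)

Manhattan distance separates: Σwᵢ(|x−xᵢ|+|y−yᵢ|) = Σwᵢ|x−xᵢ| + Σwᵢ|y−yᵢ|, so x and y are optimised independently as 1-D weighted medians.
Total weight W = 356; half = 178.
x-coordinate, sorted with cumulative weight:
  x=0 (Zone III, w=75) cum 75
  x=0 (Zone VI, w=4) cum 79
  x=2 (Zone V, w=7) cum 86
  x=2 (Zone VII, w=70) cum 156
  x=4 (Zone I, w=70) cum 226  ← median
  x=5 (Zone II, w=80) cum 306
  x=5 (Zone IV, w=50) cum 356
⇒ x* = 4
y-coordinate, sorted with cumulative weight:
  y=0 (Zone V, w=7) cum 7
  y=1 (Zone VII, w=70) cum 77
  y=3 (Zone VI, w=4) cum 81
  y=7 (Zone I, w=70) cum 151
  y=8 (Zone IV, w=50) cum 201  ← median
  y=9 (Zone II, w=80) cum 281
  y=10 (Zone III, w=75) cum 356
⇒ y* = 8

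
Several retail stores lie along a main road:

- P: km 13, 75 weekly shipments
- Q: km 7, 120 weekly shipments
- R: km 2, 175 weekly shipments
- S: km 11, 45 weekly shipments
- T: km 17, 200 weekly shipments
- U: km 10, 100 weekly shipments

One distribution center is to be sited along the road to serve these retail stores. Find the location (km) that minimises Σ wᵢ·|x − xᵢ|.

For a sum of weighted absolute distances on a line, the optimum is the weighted median (not the mean). Total weight W = 715; half-weight = 357.5.
Sort by position and accumulate weight:
  km 2 (R, w=175) → cum 175
  km 7 (Q, w=120) → cum 295
  km 10 (U, w=100) → cum 395  ≥ 357.5 → median here
  km 11 (S, w=45) → cum 440
  km 13 (P, w=75) → cum 515
  km 17 (T, w=200) → cum 715
Optimal location: km 10.

x = 10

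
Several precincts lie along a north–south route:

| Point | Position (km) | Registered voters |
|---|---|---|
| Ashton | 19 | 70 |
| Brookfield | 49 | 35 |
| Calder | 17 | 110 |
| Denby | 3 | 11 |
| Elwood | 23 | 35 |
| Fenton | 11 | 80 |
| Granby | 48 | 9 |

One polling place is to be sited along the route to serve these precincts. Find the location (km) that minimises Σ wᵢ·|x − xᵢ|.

x = 17

For a sum of weighted absolute distances on a line, the optimum is the weighted median (not the mean). Total weight W = 350; half-weight = 175.
Sort by position and accumulate weight:
  km 3 (Denby, w=11) → cum 11
  km 11 (Fenton, w=80) → cum 91
  km 17 (Calder, w=110) → cum 201  ≥ 175 → median here
  km 19 (Ashton, w=70) → cum 271
  km 23 (Elwood, w=35) → cum 306
  km 48 (Granby, w=9) → cum 315
  km 49 (Brookfield, w=35) → cum 350
Optimal location: km 17.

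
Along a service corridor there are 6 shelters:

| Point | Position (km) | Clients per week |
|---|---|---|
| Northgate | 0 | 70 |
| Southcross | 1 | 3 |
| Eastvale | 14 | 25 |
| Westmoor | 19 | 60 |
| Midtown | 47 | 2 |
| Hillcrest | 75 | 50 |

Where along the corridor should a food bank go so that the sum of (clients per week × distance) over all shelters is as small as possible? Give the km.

x = 19

For a sum of weighted absolute distances on a line, the optimum is the weighted median (not the mean). Total weight W = 210; half-weight = 105.
Sort by position and accumulate weight:
  km 0 (Northgate, w=70) → cum 70
  km 1 (Southcross, w=3) → cum 73
  km 14 (Eastvale, w=25) → cum 98
  km 19 (Westmoor, w=60) → cum 158  ≥ 105 → median here
  km 47 (Midtown, w=2) → cum 160
  km 75 (Hillcrest, w=50) → cum 210
Optimal location: km 19.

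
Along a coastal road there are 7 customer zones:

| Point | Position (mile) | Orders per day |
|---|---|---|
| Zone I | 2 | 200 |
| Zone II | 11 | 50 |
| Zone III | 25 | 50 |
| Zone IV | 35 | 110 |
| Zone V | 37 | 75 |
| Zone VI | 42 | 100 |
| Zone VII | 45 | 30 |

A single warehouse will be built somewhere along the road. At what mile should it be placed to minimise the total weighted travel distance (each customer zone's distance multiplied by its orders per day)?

For a sum of weighted absolute distances on a line, the optimum is the weighted median (not the mean). Total weight W = 615; half-weight = 307.5.
Sort by position and accumulate weight:
  mile 2 (Zone I, w=200) → cum 200
  mile 11 (Zone II, w=50) → cum 250
  mile 25 (Zone III, w=50) → cum 300
  mile 35 (Zone IV, w=110) → cum 410  ≥ 307.5 → median here
  mile 37 (Zone V, w=75) → cum 485
  mile 42 (Zone VI, w=100) → cum 585
  mile 45 (Zone VII, w=30) → cum 615
Optimal location: mile 35.

x = 35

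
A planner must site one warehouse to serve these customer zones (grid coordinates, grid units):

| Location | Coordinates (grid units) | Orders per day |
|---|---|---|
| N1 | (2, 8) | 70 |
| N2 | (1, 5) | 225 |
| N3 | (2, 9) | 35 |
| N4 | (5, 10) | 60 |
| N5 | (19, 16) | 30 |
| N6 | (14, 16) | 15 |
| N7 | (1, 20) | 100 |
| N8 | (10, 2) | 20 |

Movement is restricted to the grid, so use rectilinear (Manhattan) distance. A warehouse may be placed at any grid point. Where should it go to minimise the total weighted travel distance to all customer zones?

Manhattan distance separates: Σwᵢ(|x−xᵢ|+|y−yᵢ|) = Σwᵢ|x−xᵢ| + Σwᵢ|y−yᵢ|, so x and y are optimised independently as 1-D weighted medians.
Total weight W = 555; half = 277.5.
x-coordinate, sorted with cumulative weight:
  x=1 (N2, w=225) cum 225
  x=1 (N7, w=100) cum 325  ← median
  x=2 (N1, w=70) cum 395
  x=2 (N3, w=35) cum 430
  x=5 (N4, w=60) cum 490
  x=10 (N8, w=20) cum 510
  x=14 (N6, w=15) cum 525
  x=19 (N5, w=30) cum 555
⇒ x* = 1
y-coordinate, sorted with cumulative weight:
  y=2 (N8, w=20) cum 20
  y=5 (N2, w=225) cum 245
  y=8 (N1, w=70) cum 315  ← median
  y=9 (N3, w=35) cum 350
  y=10 (N4, w=60) cum 410
  y=16 (N5, w=30) cum 440
  y=16 (N6, w=15) cum 455
  y=20 (N7, w=100) cum 555
⇒ y* = 8

(1, 8)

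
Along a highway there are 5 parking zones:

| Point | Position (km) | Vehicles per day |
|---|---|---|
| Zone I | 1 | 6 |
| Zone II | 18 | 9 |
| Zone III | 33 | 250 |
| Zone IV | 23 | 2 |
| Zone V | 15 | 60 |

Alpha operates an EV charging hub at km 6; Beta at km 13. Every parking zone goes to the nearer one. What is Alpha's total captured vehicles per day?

6

The indifferent point is the midpoint (6+13)/2 = 9.5; parking zones left of it (closer to Alpha at 6) go to Alpha, those right go to Beta.
  Zone I at 1 (w=6) → Alpha
  Zone V at 15 (w=60) → Beta
  Zone II at 18 (w=9) → Beta
  Zone IV at 23 (w=2) → Beta
  Zone III at 33 (w=250) → Beta
Alpha captures 6; Beta captures 321.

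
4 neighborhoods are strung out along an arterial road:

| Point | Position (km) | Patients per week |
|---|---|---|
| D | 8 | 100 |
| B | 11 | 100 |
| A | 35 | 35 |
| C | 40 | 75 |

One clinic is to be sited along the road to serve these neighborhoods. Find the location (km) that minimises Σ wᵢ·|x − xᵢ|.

For a sum of weighted absolute distances on a line, the optimum is the weighted median (not the mean). Total weight W = 310; half-weight = 155.
Sort by position and accumulate weight:
  km 8 (D, w=100) → cum 100
  km 11 (B, w=100) → cum 200  ≥ 155 → median here
  km 35 (A, w=35) → cum 235
  km 40 (C, w=75) → cum 310
Optimal location: km 11.

x = 11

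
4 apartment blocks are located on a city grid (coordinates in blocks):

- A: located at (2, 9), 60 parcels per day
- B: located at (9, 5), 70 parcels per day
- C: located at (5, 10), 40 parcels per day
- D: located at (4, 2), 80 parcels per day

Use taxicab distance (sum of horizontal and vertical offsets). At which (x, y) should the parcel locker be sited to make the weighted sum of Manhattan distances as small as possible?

(4, 5)

Manhattan distance separates: Σwᵢ(|x−xᵢ|+|y−yᵢ|) = Σwᵢ|x−xᵢ| + Σwᵢ|y−yᵢ|, so x and y are optimised independently as 1-D weighted medians.
Total weight W = 250; half = 125.
x-coordinate, sorted with cumulative weight:
  x=2 (A, w=60) cum 60
  x=4 (D, w=80) cum 140  ← median
  x=5 (C, w=40) cum 180
  x=9 (B, w=70) cum 250
⇒ x* = 4
y-coordinate, sorted with cumulative weight:
  y=2 (D, w=80) cum 80
  y=5 (B, w=70) cum 150  ← median
  y=9 (A, w=60) cum 210
  y=10 (C, w=40) cum 250
⇒ y* = 5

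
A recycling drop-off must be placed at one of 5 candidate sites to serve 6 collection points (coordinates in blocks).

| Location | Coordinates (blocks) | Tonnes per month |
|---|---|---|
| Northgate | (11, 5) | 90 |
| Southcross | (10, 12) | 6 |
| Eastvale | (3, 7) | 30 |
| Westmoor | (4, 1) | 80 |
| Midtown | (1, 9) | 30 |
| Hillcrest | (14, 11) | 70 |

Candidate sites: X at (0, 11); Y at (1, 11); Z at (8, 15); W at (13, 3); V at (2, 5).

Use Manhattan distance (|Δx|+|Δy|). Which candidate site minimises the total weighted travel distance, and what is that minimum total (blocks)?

V, total 2880 blocks

Total weighted distance at each candidate:
  X (0, 11): total = 3996
  Y (1, 11): total = 3690
  Z (8, 15): total = 4120
  W (13, 3): total = 2902
  V (2, 5): total = 2880
Minimum is at V with total 2880 blocks.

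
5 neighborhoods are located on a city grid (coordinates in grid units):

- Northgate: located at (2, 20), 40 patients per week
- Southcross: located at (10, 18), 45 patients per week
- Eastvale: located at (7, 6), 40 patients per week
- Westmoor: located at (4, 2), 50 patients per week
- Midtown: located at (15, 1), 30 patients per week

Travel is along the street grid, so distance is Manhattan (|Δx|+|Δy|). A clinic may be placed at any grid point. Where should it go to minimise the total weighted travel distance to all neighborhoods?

(7, 6)

Manhattan distance separates: Σwᵢ(|x−xᵢ|+|y−yᵢ|) = Σwᵢ|x−xᵢ| + Σwᵢ|y−yᵢ|, so x and y are optimised independently as 1-D weighted medians.
Total weight W = 205; half = 102.5.
x-coordinate, sorted with cumulative weight:
  x=2 (Northgate, w=40) cum 40
  x=4 (Westmoor, w=50) cum 90
  x=7 (Eastvale, w=40) cum 130  ← median
  x=10 (Southcross, w=45) cum 175
  x=15 (Midtown, w=30) cum 205
⇒ x* = 7
y-coordinate, sorted with cumulative weight:
  y=1 (Midtown, w=30) cum 30
  y=2 (Westmoor, w=50) cum 80
  y=6 (Eastvale, w=40) cum 120  ← median
  y=18 (Southcross, w=45) cum 165
  y=20 (Northgate, w=40) cum 205
⇒ y* = 6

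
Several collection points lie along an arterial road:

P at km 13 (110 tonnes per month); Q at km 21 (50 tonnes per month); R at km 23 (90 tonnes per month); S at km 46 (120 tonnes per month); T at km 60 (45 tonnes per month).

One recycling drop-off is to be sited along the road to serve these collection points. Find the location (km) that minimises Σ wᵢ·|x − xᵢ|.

For a sum of weighted absolute distances on a line, the optimum is the weighted median (not the mean). Total weight W = 415; half-weight = 207.5.
Sort by position and accumulate weight:
  km 13 (P, w=110) → cum 110
  km 21 (Q, w=50) → cum 160
  km 23 (R, w=90) → cum 250  ≥ 207.5 → median here
  km 46 (S, w=120) → cum 370
  km 60 (T, w=45) → cum 415
Optimal location: km 23.

x = 23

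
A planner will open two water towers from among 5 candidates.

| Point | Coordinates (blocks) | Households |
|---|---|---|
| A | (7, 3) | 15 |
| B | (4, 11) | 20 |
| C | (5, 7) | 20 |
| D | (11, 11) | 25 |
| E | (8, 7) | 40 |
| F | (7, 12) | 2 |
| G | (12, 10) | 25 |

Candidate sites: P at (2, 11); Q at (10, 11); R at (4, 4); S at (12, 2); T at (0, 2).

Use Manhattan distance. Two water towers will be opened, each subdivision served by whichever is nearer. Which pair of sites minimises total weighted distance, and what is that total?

Evaluate every pair (each demand assigned to the nearer of the two):
  {Q, R}: total = 608
  {P, Q}: total = 693
  {Q, S}: total = 738
  {Q, T}: total = 768
  {P, R}: total = 972
  {R, S}: total = 1032
  {P, S}: total = 1067
  {P, T}: total = 1212
  {R, T}: total = 1282
  {S, T}: total = 1390
Best pair: {Q, R} with total 608.

{Q, R}, total 608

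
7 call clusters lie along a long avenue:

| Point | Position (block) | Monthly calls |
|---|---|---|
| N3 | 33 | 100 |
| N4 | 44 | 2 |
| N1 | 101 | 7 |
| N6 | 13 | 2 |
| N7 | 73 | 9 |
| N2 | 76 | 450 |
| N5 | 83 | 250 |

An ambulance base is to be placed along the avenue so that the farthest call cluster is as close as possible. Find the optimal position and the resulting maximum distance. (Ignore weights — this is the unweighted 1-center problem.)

location 57, max distance 44

The 1-center on a line is the midpoint of the two extreme points: leftmost at 13, rightmost at 101.
Optimal location = (13 + 101)/2 = 57; maximum distance = (101 − 13)/2 = 44.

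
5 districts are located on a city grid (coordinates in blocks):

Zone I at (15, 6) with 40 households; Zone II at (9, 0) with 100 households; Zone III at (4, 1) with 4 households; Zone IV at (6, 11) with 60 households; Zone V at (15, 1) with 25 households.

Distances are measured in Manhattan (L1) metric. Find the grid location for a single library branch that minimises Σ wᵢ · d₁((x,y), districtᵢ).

(9, 1)

Manhattan distance separates: Σwᵢ(|x−xᵢ|+|y−yᵢ|) = Σwᵢ|x−xᵢ| + Σwᵢ|y−yᵢ|, so x and y are optimised independently as 1-D weighted medians.
Total weight W = 229; half = 114.5.
x-coordinate, sorted with cumulative weight:
  x=4 (Zone III, w=4) cum 4
  x=6 (Zone IV, w=60) cum 64
  x=9 (Zone II, w=100) cum 164  ← median
  x=15 (Zone I, w=40) cum 204
  x=15 (Zone V, w=25) cum 229
⇒ x* = 9
y-coordinate, sorted with cumulative weight:
  y=0 (Zone II, w=100) cum 100
  y=1 (Zone III, w=4) cum 104
  y=1 (Zone V, w=25) cum 129  ← median
  y=6 (Zone I, w=40) cum 169
  y=11 (Zone IV, w=60) cum 229
⇒ y* = 1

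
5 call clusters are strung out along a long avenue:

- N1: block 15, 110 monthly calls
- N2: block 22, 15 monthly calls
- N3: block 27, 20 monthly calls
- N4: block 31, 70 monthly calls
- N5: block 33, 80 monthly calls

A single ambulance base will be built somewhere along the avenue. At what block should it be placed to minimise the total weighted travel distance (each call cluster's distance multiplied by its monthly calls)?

x = 31

For a sum of weighted absolute distances on a line, the optimum is the weighted median (not the mean). Total weight W = 295; half-weight = 147.5.
Sort by position and accumulate weight:
  block 15 (N1, w=110) → cum 110
  block 22 (N2, w=15) → cum 125
  block 27 (N3, w=20) → cum 145
  block 31 (N4, w=70) → cum 215  ≥ 147.5 → median here
  block 33 (N5, w=80) → cum 295
Optimal location: block 31.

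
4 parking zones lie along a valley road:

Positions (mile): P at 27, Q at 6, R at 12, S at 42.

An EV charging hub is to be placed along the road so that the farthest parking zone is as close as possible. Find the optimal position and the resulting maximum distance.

The 1-center on a line is the midpoint of the two extreme points: leftmost at 6, rightmost at 42.
Optimal location = (6 + 42)/2 = 24; maximum distance = (42 − 6)/2 = 18.

location 24, max distance 18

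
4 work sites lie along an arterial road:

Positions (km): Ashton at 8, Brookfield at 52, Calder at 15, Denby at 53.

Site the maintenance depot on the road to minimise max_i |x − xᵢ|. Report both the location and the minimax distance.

The 1-center on a line is the midpoint of the two extreme points: leftmost at 8, rightmost at 53.
Optimal location = (8 + 53)/2 = 30.5; maximum distance = (53 − 8)/2 = 22.5.

location 30.5, max distance 22.5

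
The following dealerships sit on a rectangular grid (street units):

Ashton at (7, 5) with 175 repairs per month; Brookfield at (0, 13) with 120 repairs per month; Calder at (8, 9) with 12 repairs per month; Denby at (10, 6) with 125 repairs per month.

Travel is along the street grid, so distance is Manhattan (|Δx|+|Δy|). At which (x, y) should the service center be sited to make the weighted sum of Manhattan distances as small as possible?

(7, 6)

Manhattan distance separates: Σwᵢ(|x−xᵢ|+|y−yᵢ|) = Σwᵢ|x−xᵢ| + Σwᵢ|y−yᵢ|, so x and y are optimised independently as 1-D weighted medians.
Total weight W = 432; half = 216.
x-coordinate, sorted with cumulative weight:
  x=0 (Brookfield, w=120) cum 120
  x=7 (Ashton, w=175) cum 295  ← median
  x=8 (Calder, w=12) cum 307
  x=10 (Denby, w=125) cum 432
⇒ x* = 7
y-coordinate, sorted with cumulative weight:
  y=5 (Ashton, w=175) cum 175
  y=6 (Denby, w=125) cum 300  ← median
  y=9 (Calder, w=12) cum 312
  y=13 (Brookfield, w=120) cum 432
⇒ y* = 6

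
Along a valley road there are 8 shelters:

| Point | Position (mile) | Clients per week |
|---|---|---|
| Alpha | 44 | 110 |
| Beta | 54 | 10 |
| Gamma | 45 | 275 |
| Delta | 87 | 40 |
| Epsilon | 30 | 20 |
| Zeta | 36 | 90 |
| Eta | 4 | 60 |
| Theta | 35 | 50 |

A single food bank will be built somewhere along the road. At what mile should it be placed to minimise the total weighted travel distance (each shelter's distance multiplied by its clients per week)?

For a sum of weighted absolute distances on a line, the optimum is the weighted median (not the mean). Total weight W = 655; half-weight = 327.5.
Sort by position and accumulate weight:
  mile 4 (Eta, w=60) → cum 60
  mile 30 (Epsilon, w=20) → cum 80
  mile 35 (Theta, w=50) → cum 130
  mile 36 (Zeta, w=90) → cum 220
  mile 44 (Alpha, w=110) → cum 330  ≥ 327.5 → median here
  mile 45 (Gamma, w=275) → cum 605
  mile 54 (Beta, w=10) → cum 615
  mile 87 (Delta, w=40) → cum 655
Optimal location: mile 44.

x = 44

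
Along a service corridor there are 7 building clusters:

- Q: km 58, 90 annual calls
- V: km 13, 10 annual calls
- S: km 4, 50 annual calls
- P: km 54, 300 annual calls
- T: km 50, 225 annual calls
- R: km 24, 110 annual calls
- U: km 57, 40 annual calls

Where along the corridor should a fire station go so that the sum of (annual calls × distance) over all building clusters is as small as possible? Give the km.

For a sum of weighted absolute distances on a line, the optimum is the weighted median (not the mean). Total weight W = 825; half-weight = 412.5.
Sort by position and accumulate weight:
  km 4 (S, w=50) → cum 50
  km 13 (V, w=10) → cum 60
  km 24 (R, w=110) → cum 170
  km 50 (T, w=225) → cum 395
  km 54 (P, w=300) → cum 695  ≥ 412.5 → median here
  km 57 (U, w=40) → cum 735
  km 58 (Q, w=90) → cum 825
Optimal location: km 54.

x = 54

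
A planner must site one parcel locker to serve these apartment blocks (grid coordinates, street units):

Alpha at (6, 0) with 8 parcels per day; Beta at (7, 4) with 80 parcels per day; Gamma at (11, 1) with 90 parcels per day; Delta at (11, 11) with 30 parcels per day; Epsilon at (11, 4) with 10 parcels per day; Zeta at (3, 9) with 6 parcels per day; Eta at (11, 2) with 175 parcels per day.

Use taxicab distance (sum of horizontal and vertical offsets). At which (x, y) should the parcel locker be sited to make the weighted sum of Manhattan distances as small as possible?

(11, 2)

Manhattan distance separates: Σwᵢ(|x−xᵢ|+|y−yᵢ|) = Σwᵢ|x−xᵢ| + Σwᵢ|y−yᵢ|, so x and y are optimised independently as 1-D weighted medians.
Total weight W = 399; half = 199.5.
x-coordinate, sorted with cumulative weight:
  x=3 (Zeta, w=6) cum 6
  x=6 (Alpha, w=8) cum 14
  x=7 (Beta, w=80) cum 94
  x=11 (Gamma, w=90) cum 184
  x=11 (Delta, w=30) cum 214  ← median
  x=11 (Epsilon, w=10) cum 224
  x=11 (Eta, w=175) cum 399
⇒ x* = 11
y-coordinate, sorted with cumulative weight:
  y=0 (Alpha, w=8) cum 8
  y=1 (Gamma, w=90) cum 98
  y=2 (Eta, w=175) cum 273  ← median
  y=4 (Beta, w=80) cum 353
  y=4 (Epsilon, w=10) cum 363
  y=9 (Zeta, w=6) cum 369
  y=11 (Delta, w=30) cum 399
⇒ y* = 2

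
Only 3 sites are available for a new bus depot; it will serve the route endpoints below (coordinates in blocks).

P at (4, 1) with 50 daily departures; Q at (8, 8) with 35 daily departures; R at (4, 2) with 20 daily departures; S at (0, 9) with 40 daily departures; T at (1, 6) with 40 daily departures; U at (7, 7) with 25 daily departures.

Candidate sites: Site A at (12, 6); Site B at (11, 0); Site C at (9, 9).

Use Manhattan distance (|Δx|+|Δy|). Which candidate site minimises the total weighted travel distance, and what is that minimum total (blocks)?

Site C, total 1860 blocks

Total weighted distance at each candidate:
  Site A (12, 6): total = 2290
  Site B (11, 0): total = 2680
  Site C (9, 9): total = 1860
Minimum is at Site C with total 1860 blocks.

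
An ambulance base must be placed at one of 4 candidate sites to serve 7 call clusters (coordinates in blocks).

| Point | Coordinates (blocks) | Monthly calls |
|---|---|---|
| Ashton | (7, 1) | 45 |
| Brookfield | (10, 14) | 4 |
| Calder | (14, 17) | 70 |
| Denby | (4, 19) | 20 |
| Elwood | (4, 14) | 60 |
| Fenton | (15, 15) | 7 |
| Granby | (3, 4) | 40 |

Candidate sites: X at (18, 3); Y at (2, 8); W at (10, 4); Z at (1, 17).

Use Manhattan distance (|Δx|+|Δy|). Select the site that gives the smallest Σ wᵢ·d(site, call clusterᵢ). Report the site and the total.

Z, total 3120 blocks

Total weighted distance at each candidate:
  X (18, 3): total = 4766
  Y (2, 8): total = 3146
  W (10, 4): total = 3272
  Z (1, 17): total = 3120
Minimum is at Z with total 3120 blocks.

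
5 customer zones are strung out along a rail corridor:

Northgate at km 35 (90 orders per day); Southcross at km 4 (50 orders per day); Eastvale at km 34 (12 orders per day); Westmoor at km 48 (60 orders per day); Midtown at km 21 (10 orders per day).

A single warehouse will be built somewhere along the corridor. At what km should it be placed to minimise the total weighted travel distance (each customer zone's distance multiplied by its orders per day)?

x = 35

For a sum of weighted absolute distances on a line, the optimum is the weighted median (not the mean). Total weight W = 222; half-weight = 111.
Sort by position and accumulate weight:
  km 4 (Southcross, w=50) → cum 50
  km 21 (Midtown, w=10) → cum 60
  km 34 (Eastvale, w=12) → cum 72
  km 35 (Northgate, w=90) → cum 162  ≥ 111 → median here
  km 48 (Westmoor, w=60) → cum 222
Optimal location: km 35.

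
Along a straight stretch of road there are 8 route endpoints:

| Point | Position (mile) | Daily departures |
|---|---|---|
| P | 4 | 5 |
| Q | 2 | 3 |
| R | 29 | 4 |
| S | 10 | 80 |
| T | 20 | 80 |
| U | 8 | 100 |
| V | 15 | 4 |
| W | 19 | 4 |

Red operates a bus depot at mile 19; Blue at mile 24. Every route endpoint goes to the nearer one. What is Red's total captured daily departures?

276

The indifferent point is the midpoint (19+24)/2 = 21.5; route endpoints left of it (closer to Red at 19) go to Red, those right go to Blue.
  Q at 2 (w=3) → Red
  P at 4 (w=5) → Red
  U at 8 (w=100) → Red
  S at 10 (w=80) → Red
  V at 15 (w=4) → Red
  W at 19 (w=4) → Red
  T at 20 (w=80) → Red
  R at 29 (w=4) → Blue
Red captures 276; Blue captures 4.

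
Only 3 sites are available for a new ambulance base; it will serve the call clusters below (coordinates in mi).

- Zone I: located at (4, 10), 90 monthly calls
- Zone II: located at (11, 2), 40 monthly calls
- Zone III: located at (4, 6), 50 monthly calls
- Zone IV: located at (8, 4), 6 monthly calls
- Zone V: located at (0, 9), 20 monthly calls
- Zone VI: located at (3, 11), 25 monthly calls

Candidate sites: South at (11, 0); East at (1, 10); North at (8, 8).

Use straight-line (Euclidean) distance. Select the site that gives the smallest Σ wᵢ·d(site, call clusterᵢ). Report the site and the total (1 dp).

East, total 1171.8 mi

Total weighted distance at each candidate:
  South (11, 0): total = 2293.9
  East (1, 10): total = 1171.8
  North (8, 8): total = 1225.4
Minimum is at East with total 1171.8 mi.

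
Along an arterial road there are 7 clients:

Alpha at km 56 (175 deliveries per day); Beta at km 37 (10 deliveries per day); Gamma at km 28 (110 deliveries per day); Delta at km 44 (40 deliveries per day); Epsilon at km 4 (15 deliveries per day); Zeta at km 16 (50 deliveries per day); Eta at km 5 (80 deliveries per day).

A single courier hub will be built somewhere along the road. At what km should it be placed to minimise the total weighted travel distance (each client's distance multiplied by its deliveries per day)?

For a sum of weighted absolute distances on a line, the optimum is the weighted median (not the mean). Total weight W = 480; half-weight = 240.
Sort by position and accumulate weight:
  km 4 (Epsilon, w=15) → cum 15
  km 5 (Eta, w=80) → cum 95
  km 16 (Zeta, w=50) → cum 145
  km 28 (Gamma, w=110) → cum 255  ≥ 240 → median here
  km 37 (Beta, w=10) → cum 265
  km 44 (Delta, w=40) → cum 305
  km 56 (Alpha, w=175) → cum 480
Optimal location: km 28.

x = 28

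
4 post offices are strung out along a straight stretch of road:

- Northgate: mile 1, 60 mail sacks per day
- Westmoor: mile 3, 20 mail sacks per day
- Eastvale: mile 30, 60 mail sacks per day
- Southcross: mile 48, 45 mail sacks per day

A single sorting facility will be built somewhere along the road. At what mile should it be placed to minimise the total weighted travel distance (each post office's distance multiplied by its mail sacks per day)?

For a sum of weighted absolute distances on a line, the optimum is the weighted median (not the mean). Total weight W = 185; half-weight = 92.5.
Sort by position and accumulate weight:
  mile 1 (Northgate, w=60) → cum 60
  mile 3 (Westmoor, w=20) → cum 80
  mile 30 (Eastvale, w=60) → cum 140  ≥ 92.5 → median here
  mile 48 (Southcross, w=45) → cum 185
Optimal location: mile 30.

x = 30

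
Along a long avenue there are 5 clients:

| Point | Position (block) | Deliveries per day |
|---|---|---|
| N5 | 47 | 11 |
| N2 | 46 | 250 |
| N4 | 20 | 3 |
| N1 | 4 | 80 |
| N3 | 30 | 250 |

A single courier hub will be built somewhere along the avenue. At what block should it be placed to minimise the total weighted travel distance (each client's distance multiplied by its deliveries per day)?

x = 30

For a sum of weighted absolute distances on a line, the optimum is the weighted median (not the mean). Total weight W = 594; half-weight = 297.
Sort by position and accumulate weight:
  block 4 (N1, w=80) → cum 80
  block 20 (N4, w=3) → cum 83
  block 30 (N3, w=250) → cum 333  ≥ 297 → median here
  block 46 (N2, w=250) → cum 583
  block 47 (N5, w=11) → cum 594
Optimal location: block 30.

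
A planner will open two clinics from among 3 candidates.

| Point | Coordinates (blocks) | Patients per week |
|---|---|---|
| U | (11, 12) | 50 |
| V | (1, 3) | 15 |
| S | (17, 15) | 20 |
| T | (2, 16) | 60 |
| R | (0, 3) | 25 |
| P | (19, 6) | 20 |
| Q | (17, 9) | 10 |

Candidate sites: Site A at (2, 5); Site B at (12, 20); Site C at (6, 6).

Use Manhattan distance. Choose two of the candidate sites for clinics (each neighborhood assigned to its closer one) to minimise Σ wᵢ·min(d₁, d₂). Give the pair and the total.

{Site A, Site B}, total 1975

Evaluate every pair (each demand assigned to the nearer of the two):
  {Site A, Site B}: total = 1975
  {Site A, Site C}: total = 2155
  {Site B, Site C}: total = 2235
Best pair: {Site A, Site B} with total 1975.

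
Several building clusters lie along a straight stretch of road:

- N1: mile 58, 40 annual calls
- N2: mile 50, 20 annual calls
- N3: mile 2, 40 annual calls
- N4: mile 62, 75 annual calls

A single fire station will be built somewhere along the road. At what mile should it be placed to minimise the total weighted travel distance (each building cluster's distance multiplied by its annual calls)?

For a sum of weighted absolute distances on a line, the optimum is the weighted median (not the mean). Total weight W = 175; half-weight = 87.5.
Sort by position and accumulate weight:
  mile 2 (N3, w=40) → cum 40
  mile 50 (N2, w=20) → cum 60
  mile 58 (N1, w=40) → cum 100  ≥ 87.5 → median here
  mile 62 (N4, w=75) → cum 175
Optimal location: mile 58.

x = 58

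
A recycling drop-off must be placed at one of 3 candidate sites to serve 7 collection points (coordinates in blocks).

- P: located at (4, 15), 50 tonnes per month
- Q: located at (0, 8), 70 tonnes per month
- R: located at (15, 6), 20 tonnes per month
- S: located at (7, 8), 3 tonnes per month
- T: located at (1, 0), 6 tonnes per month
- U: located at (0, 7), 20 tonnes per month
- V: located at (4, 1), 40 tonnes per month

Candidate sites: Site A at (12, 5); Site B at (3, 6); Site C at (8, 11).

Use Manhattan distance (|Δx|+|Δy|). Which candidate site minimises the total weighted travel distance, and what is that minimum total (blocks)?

Total weighted distance at each candidate:
  Site A (12, 5): total = 2910
  Site B (3, 6): total = 1476
  Site C (8, 11): total = 2330
Minimum is at Site B with total 1476 blocks.

Site B, total 1476 blocks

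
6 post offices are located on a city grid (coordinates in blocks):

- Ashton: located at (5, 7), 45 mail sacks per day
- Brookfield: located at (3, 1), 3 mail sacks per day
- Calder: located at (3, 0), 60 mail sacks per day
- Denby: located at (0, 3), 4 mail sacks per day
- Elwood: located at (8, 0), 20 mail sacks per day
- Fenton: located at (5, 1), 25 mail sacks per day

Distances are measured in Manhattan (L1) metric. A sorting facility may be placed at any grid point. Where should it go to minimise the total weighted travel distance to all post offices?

Manhattan distance separates: Σwᵢ(|x−xᵢ|+|y−yᵢ|) = Σwᵢ|x−xᵢ| + Σwᵢ|y−yᵢ|, so x and y are optimised independently as 1-D weighted medians.
Total weight W = 157; half = 78.5.
x-coordinate, sorted with cumulative weight:
  x=0 (Denby, w=4) cum 4
  x=3 (Brookfield, w=3) cum 7
  x=3 (Calder, w=60) cum 67
  x=5 (Ashton, w=45) cum 112  ← median
  x=5 (Fenton, w=25) cum 137
  x=8 (Elwood, w=20) cum 157
⇒ x* = 5
y-coordinate, sorted with cumulative weight:
  y=0 (Calder, w=60) cum 60
  y=0 (Elwood, w=20) cum 80  ← median
  y=1 (Brookfield, w=3) cum 83
  y=1 (Fenton, w=25) cum 108
  y=3 (Denby, w=4) cum 112
  y=7 (Ashton, w=45) cum 157
⇒ y* = 0

(5, 0)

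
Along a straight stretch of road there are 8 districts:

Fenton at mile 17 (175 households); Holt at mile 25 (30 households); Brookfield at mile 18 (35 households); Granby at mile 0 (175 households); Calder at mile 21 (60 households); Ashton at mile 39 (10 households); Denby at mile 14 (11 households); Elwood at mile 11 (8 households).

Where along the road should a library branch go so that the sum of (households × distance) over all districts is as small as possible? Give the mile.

x = 17

For a sum of weighted absolute distances on a line, the optimum is the weighted median (not the mean). Total weight W = 504; half-weight = 252.
Sort by position and accumulate weight:
  mile 0 (Granby, w=175) → cum 175
  mile 11 (Elwood, w=8) → cum 183
  mile 14 (Denby, w=11) → cum 194
  mile 17 (Fenton, w=175) → cum 369  ≥ 252 → median here
  mile 18 (Brookfield, w=35) → cum 404
  mile 21 (Calder, w=60) → cum 464
  mile 25 (Holt, w=30) → cum 494
  mile 39 (Ashton, w=10) → cum 504
Optimal location: mile 17.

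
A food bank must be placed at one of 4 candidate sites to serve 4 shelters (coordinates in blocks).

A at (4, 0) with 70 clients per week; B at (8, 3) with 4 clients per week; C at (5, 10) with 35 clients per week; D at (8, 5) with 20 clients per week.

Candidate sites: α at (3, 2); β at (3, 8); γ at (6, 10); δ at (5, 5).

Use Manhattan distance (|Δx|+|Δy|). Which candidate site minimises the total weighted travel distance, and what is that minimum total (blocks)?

δ, total 675 blocks

Total weighted distance at each candidate:
  α (3, 2): total = 744
  β (3, 8): total = 970
  γ (6, 10): total = 1051
  δ (5, 5): total = 675
Minimum is at δ with total 675 blocks.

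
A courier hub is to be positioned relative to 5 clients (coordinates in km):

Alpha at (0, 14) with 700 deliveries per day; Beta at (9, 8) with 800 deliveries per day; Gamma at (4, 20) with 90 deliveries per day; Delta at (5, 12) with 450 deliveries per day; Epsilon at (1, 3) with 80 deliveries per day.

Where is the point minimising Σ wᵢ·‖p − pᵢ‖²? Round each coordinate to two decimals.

(4.67, 11.15)

The minimiser of Σwᵢ‖p−pᵢ‖² is the weighted centroid p* = (Σwᵢpᵢ)/(Σwᵢ).
Σwᵢ = 2120.
Σwᵢxᵢ = 700·0 + 800·9 + 90·4 + 450·5 + 80·1 = 9890.
Σwᵢyᵢ = 700·14 + 800·8 + 90·20 + 450·12 + 80·3 = 23640.
x* = 9890/2120 = 4.67, y* = 23640/2120 = 11.15.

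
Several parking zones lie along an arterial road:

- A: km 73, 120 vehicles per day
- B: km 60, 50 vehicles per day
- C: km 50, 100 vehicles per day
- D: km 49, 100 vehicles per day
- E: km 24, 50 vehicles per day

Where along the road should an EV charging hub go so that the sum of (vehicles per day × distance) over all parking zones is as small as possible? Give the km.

x = 50

For a sum of weighted absolute distances on a line, the optimum is the weighted median (not the mean). Total weight W = 420; half-weight = 210.
Sort by position and accumulate weight:
  km 24 (E, w=50) → cum 50
  km 49 (D, w=100) → cum 150
  km 50 (C, w=100) → cum 250  ≥ 210 → median here
  km 60 (B, w=50) → cum 300
  km 73 (A, w=120) → cum 420
Optimal location: km 50.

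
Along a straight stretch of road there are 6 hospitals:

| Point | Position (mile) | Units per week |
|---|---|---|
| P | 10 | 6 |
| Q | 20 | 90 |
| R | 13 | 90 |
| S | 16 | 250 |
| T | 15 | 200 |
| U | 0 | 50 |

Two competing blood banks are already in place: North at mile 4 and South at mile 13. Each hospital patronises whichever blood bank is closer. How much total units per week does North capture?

The indifferent point is the midpoint (4+13)/2 = 8.5; hospitals left of it (closer to North at 4) go to North, those right go to South.
  U at 0 (w=50) → North
  P at 10 (w=6) → South
  R at 13 (w=90) → South
  T at 15 (w=200) → South
  S at 16 (w=250) → South
  Q at 20 (w=90) → South
North captures 50; South captures 636.

50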